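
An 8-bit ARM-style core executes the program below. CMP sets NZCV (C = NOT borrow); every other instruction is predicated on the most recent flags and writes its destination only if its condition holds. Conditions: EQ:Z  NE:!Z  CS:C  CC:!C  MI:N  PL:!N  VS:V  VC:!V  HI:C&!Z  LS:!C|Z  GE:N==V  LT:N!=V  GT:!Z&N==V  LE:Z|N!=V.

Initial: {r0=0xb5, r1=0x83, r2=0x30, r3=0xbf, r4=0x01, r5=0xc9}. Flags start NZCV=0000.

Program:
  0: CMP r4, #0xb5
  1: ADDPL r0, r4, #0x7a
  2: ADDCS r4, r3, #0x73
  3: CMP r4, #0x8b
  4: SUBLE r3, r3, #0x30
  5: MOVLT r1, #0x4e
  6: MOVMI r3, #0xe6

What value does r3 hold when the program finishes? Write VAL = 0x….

VAL = 0xbf

0: ✓ CMP  NZCV=0000
1: ✓ ADDPL  r0←0x7b
2: · ADDCS
3: ✓ CMP  NZCV=0000
4: · SUBLE
5: · MOVLT
6: · MOVMI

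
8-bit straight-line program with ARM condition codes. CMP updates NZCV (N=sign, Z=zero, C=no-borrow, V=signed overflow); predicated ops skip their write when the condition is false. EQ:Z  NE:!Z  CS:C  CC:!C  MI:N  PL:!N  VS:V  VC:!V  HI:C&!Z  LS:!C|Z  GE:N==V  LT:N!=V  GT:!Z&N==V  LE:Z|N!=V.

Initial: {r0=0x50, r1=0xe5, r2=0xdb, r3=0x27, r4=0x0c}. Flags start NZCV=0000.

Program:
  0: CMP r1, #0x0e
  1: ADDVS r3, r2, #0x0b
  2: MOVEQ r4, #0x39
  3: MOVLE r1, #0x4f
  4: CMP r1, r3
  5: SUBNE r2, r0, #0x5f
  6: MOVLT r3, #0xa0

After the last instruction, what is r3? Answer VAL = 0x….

VAL = 0x27

0: ✓ CMP  NZCV=1010
1: · ADDVS
2: · MOVEQ
3: ✓ MOVLE  r1←0x4f
4: ✓ CMP  NZCV=0010
5: ✓ SUBNE  r2←0xf1
6: · MOVLT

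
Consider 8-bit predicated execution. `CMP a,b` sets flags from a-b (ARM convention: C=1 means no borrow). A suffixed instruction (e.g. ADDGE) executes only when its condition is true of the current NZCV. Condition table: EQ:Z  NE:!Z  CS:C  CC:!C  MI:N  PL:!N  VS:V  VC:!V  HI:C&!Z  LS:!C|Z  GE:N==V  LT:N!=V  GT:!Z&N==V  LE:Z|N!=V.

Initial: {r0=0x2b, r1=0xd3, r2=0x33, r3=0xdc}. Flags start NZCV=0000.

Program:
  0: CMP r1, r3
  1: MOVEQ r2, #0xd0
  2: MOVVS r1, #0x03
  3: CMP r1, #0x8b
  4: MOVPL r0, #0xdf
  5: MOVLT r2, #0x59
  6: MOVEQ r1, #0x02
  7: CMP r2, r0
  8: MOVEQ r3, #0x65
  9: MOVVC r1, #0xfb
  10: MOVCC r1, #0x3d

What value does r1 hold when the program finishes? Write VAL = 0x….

0: ✓ CMP  NZCV=1000
1: · MOVEQ
2: · MOVVS
3: ✓ CMP  NZCV=0010
4: ✓ MOVPL  r0←0xdf
5: · MOVLT
6: · MOVEQ
7: ✓ CMP  NZCV=0000
8: · MOVEQ
9: ✓ MOVVC  r1←0xfb
10: ✓ MOVCC  r1←0x3d

VAL = 0x3d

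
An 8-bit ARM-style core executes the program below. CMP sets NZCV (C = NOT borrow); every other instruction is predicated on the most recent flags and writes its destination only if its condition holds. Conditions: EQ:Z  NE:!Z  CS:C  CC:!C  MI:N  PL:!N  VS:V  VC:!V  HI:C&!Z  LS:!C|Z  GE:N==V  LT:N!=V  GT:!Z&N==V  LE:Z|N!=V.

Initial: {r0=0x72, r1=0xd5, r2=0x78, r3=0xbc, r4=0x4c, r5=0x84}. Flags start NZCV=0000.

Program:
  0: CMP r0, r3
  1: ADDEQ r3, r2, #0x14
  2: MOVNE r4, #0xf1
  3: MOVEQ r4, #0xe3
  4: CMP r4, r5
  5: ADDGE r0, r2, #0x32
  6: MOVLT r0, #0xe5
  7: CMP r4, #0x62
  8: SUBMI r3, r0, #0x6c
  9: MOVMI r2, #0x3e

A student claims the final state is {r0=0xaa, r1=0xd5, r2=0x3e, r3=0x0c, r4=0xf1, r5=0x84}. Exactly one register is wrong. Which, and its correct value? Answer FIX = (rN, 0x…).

0: ✓ CMP  NZCV=1001
1: · ADDEQ
2: ✓ MOVNE  r4←0xf1
3: · MOVEQ
4: ✓ CMP  NZCV=0010
5: ✓ ADDGE  r0←0xaa
6: · MOVLT
7: ✓ CMP  NZCV=1010
8: ✓ SUBMI  r3←0x3e
9: ✓ MOVMI  r2←0x3e

FIX = (r3, 0x3e)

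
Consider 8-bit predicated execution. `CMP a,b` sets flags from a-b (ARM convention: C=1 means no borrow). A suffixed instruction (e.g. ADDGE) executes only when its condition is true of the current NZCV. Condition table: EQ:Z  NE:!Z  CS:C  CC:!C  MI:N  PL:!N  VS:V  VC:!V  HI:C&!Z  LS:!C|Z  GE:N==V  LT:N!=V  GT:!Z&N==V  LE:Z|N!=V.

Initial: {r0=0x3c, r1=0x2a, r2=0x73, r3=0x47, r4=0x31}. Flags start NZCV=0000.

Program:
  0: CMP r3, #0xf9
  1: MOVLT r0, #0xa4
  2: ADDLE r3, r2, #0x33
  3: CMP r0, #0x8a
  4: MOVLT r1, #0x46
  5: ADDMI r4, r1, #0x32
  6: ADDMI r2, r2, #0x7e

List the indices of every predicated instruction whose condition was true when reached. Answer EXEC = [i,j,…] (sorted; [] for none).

0: ✓ CMP  NZCV=0000
1: · MOVLT
2: · ADDLE
3: ✓ CMP  NZCV=1001
4: · MOVLT
5: ✓ ADDMI  r4←0x5c
6: ✓ ADDMI  r2←0xf1

EXEC = [5,6]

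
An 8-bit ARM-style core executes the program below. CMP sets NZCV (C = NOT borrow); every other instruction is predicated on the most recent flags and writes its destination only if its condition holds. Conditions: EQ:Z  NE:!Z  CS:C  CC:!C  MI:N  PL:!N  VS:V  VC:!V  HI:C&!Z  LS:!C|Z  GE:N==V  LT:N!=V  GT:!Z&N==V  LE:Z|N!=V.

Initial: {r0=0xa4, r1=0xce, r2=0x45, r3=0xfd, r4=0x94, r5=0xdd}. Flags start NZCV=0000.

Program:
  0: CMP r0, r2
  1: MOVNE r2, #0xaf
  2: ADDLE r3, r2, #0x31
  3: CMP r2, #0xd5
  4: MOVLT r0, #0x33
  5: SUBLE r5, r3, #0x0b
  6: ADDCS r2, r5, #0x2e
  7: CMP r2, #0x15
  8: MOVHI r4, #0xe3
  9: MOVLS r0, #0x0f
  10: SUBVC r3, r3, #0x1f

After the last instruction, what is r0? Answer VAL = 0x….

0: ✓ CMP  NZCV=0011
1: ✓ MOVNE  r2←0xaf
2: ✓ ADDLE  r3←0xe0
3: ✓ CMP  NZCV=1000
4: ✓ MOVLT  r0←0x33
5: ✓ SUBLE  r5←0xd5
6: · ADDCS
7: ✓ CMP  NZCV=1010
8: ✓ MOVHI  r4←0xe3
9: · MOVLS
10: ✓ SUBVC  r3←0xc1

VAL = 0x33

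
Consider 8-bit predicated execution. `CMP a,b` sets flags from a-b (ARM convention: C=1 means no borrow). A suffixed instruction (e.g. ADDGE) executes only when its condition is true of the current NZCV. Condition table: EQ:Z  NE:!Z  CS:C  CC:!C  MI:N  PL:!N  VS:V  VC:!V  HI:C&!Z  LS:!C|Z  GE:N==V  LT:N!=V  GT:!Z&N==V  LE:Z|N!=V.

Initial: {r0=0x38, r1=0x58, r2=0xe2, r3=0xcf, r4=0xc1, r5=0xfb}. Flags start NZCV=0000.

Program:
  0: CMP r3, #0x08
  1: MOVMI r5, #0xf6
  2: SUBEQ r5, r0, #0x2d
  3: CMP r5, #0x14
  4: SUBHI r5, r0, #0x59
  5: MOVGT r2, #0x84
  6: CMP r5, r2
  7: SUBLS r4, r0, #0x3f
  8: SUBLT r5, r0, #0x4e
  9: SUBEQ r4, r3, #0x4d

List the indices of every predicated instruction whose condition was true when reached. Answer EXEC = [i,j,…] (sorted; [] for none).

0: ✓ CMP  NZCV=1010
1: ✓ MOVMI  r5←0xf6
2: · SUBEQ
3: ✓ CMP  NZCV=1010
4: ✓ SUBHI  r5←0xdf
5: · MOVGT
6: ✓ CMP  NZCV=1000
7: ✓ SUBLS  r4←0xf9
8: ✓ SUBLT  r5←0xea
9: · SUBEQ

EXEC = [1,4,7,8]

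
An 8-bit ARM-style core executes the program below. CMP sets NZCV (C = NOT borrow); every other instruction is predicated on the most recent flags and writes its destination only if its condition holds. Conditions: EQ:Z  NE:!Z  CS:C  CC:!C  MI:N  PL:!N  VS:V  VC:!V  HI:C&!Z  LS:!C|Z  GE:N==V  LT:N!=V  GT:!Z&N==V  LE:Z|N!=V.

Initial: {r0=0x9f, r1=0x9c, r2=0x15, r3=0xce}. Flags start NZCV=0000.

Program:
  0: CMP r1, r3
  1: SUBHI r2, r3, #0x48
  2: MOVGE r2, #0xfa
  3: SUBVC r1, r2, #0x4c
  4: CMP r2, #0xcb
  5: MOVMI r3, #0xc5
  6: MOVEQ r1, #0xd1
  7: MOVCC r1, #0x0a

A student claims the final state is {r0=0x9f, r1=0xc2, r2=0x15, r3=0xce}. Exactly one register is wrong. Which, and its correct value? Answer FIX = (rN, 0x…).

FIX = (r1, 0x0a)

[0] flags=1000 → (cmp)
[1] flags=1000 HI?F → skip
[2] flags=1000 GE?F → skip
[3] flags=1000 VC?T → r1=0xc9
[4] flags=0000 → (cmp)
[5] flags=0000 MI?F → skip
[6] flags=0000 EQ?F → skip
[7] flags=0000 CC?T → r1=0x0a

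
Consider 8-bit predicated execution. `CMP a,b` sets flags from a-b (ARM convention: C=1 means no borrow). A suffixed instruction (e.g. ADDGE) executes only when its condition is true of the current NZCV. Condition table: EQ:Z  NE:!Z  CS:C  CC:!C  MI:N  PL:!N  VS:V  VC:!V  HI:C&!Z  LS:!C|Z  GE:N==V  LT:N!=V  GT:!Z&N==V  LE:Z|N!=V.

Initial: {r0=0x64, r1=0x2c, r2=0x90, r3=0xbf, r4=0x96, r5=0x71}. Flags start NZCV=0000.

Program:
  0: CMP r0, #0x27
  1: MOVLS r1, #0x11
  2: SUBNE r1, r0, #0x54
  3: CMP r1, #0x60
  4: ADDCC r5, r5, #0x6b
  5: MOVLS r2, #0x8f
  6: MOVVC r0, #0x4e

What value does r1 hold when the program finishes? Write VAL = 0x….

0: ✓ CMP  NZCV=0010
1: · MOVLS
2: ✓ SUBNE  r1←0x10
3: ✓ CMP  NZCV=1000
4: ✓ ADDCC  r5←0xdc
5: ✓ MOVLS  r2←0x8f
6: ✓ MOVVC  r0←0x4e

VAL = 0x10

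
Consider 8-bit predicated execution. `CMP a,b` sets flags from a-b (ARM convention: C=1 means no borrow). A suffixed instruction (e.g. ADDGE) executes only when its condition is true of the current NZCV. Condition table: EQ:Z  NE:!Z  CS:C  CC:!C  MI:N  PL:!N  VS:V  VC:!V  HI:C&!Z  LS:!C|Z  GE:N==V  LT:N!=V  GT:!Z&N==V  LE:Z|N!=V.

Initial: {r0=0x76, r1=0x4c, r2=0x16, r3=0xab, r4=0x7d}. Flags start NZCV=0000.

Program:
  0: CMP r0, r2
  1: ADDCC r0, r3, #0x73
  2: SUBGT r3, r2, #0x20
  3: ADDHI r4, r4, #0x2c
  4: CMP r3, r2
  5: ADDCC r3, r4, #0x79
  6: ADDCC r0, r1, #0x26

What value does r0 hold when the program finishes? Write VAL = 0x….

[0] flags=0010 → (cmp)
[1] flags=0010 CC?F → skip
[2] flags=0010 GT?T → r3=0xf6
[3] flags=0010 HI?T → r4=0xa9
[4] flags=1010 → (cmp)
[5] flags=1010 CC?F → skip
[6] flags=1010 CC?F → skip

VAL = 0x76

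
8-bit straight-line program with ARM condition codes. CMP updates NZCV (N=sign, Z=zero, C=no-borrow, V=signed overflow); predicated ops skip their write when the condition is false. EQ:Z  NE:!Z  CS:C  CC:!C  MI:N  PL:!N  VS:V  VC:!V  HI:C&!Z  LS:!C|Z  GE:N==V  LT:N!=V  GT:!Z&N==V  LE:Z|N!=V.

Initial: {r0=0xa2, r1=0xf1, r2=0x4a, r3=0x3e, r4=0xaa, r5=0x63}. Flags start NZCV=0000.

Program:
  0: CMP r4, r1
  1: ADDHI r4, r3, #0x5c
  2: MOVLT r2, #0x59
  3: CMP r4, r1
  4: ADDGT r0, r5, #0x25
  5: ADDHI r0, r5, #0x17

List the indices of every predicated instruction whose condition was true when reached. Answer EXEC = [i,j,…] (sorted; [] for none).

EXEC = [2]

[0] flags=1000 → (cmp)
[1] flags=1000 HI?F → skip
[2] flags=1000 LT?T → r2=0x59
[3] flags=1000 → (cmp)
[4] flags=1000 GT?F → skip
[5] flags=1000 HI?F → skip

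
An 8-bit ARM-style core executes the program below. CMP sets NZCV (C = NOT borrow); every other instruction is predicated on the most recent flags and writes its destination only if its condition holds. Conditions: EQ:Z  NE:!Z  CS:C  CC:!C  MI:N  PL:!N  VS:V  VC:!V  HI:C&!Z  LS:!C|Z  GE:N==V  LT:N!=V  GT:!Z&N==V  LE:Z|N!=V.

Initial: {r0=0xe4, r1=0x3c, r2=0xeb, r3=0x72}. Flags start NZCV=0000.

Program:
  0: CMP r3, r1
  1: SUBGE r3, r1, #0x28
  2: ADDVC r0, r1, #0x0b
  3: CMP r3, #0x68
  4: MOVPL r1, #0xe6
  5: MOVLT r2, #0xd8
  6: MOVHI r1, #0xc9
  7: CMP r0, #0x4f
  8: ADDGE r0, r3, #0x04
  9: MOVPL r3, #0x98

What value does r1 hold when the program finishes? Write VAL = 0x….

VAL = 0x3c

0: ✓ CMP  NZCV=0010
1: ✓ SUBGE  r3←0x14
2: ✓ ADDVC  r0←0x47
3: ✓ CMP  NZCV=1000
4: · MOVPL
5: ✓ MOVLT  r2←0xd8
6: · MOVHI
7: ✓ CMP  NZCV=1000
8: · ADDGE
9: · MOVPL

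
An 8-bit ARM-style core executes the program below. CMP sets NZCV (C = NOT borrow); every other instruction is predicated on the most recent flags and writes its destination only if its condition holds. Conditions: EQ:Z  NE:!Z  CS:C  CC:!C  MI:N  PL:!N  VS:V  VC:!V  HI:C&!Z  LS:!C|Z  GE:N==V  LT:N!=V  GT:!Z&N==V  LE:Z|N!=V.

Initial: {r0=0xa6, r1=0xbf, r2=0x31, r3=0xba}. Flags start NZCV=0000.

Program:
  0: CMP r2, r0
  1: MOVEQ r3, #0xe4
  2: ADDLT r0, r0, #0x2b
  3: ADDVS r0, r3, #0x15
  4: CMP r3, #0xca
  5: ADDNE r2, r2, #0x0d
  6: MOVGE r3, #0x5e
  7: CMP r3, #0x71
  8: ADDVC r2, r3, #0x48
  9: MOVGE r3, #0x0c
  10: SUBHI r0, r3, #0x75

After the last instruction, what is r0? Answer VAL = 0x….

[0] flags=1001 → (cmp)
[1] flags=1001 EQ?F → skip
[2] flags=1001 LT?F → skip
[3] flags=1001 VS?T → r0=0xcf
[4] flags=1000 → (cmp)
[5] flags=1000 NE?T → r2=0x3e
[6] flags=1000 GE?F → skip
[7] flags=0011 → (cmp)
[8] flags=0011 VC?F → skip
[9] flags=0011 GE?F → skip
[10] flags=0011 HI?T → r0=0x45

VAL = 0x45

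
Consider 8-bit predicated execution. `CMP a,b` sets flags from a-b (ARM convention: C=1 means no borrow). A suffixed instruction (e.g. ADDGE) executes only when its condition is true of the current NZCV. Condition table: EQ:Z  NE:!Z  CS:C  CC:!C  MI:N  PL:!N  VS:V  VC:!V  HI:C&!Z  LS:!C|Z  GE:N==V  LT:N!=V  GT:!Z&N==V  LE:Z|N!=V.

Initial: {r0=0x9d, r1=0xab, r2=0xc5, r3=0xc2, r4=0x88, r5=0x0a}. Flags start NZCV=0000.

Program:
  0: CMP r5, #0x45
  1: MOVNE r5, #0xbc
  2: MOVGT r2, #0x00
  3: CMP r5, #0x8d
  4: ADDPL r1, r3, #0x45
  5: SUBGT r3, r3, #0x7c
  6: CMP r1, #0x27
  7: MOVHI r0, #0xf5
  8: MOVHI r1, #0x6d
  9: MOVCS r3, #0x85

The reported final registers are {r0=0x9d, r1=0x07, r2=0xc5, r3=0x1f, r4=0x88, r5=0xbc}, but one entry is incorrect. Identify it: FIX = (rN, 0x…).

0: ✓ CMP  NZCV=1000
1: ✓ MOVNE  r5←0xbc
2: · MOVGT
3: ✓ CMP  NZCV=0010
4: ✓ ADDPL  r1←0x07
5: ✓ SUBGT  r3←0x46
6: ✓ CMP  NZCV=1000
7: · MOVHI
8: · MOVHI
9: · MOVCS

FIX = (r3, 0x46)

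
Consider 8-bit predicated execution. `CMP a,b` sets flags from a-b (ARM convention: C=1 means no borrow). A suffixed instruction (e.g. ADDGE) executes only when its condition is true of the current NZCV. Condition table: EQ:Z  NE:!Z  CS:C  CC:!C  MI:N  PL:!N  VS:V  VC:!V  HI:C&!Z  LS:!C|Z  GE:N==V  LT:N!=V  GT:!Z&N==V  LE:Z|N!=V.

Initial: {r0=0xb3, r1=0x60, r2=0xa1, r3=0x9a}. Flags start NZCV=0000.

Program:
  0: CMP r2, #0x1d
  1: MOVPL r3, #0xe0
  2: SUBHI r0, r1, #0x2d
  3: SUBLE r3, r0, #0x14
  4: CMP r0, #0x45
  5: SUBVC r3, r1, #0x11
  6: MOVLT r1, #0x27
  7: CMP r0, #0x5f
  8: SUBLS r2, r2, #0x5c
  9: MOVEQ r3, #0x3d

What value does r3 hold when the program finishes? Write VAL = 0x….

VAL = 0x4f

0: ✓ CMP  NZCV=1010
1: · MOVPL
2: ✓ SUBHI  r0←0x33
3: ✓ SUBLE  r3←0x1f
4: ✓ CMP  NZCV=1000
5: ✓ SUBVC  r3←0x4f
6: ✓ MOVLT  r1←0x27
7: ✓ CMP  NZCV=1000
8: ✓ SUBLS  r2←0x45
9: · MOVEQ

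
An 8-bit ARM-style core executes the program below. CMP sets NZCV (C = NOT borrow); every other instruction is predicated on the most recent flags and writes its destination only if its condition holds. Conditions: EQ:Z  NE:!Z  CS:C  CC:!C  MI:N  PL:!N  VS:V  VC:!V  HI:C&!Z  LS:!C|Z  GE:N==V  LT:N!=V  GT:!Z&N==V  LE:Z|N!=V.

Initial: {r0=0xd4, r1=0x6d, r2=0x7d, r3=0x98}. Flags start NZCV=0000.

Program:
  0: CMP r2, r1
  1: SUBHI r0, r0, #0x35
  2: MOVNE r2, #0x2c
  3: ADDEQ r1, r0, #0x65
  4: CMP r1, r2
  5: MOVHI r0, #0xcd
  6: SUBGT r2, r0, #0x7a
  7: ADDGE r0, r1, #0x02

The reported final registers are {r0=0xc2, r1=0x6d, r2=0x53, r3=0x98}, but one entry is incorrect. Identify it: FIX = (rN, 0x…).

FIX = (r0, 0x6f)

0: ✓ CMP  NZCV=0010
1: ✓ SUBHI  r0←0x9f
2: ✓ MOVNE  r2←0x2c
3: · ADDEQ
4: ✓ CMP  NZCV=0010
5: ✓ MOVHI  r0←0xcd
6: ✓ SUBGT  r2←0x53
7: ✓ ADDGE  r0←0x6f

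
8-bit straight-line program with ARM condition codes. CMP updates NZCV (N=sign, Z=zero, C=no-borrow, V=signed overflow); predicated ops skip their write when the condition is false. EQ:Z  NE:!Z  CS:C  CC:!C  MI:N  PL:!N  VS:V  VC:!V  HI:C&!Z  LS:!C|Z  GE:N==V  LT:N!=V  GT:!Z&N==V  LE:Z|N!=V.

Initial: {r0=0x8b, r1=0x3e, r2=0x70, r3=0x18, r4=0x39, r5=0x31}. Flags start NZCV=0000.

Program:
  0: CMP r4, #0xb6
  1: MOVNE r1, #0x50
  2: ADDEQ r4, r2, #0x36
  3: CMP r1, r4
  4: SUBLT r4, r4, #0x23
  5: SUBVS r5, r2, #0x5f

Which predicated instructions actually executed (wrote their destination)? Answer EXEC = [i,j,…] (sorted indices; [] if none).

EXEC = [1]

0: ✓ CMP  NZCV=1001
1: ✓ MOVNE  r1←0x50
2: · ADDEQ
3: ✓ CMP  NZCV=0010
4: · SUBLT
5: · SUBVS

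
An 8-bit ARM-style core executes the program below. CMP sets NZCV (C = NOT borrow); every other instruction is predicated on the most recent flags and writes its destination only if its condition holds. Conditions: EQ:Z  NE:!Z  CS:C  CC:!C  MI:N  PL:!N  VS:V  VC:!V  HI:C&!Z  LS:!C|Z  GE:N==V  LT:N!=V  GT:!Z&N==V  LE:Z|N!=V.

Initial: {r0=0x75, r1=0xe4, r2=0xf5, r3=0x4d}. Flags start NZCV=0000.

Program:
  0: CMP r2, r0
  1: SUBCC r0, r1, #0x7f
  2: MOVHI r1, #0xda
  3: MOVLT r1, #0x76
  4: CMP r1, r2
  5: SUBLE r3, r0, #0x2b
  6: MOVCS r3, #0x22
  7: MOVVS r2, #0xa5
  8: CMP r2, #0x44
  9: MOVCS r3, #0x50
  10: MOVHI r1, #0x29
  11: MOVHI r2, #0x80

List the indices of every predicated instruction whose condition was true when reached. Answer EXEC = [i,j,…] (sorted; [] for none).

EXEC = [2,3,7,9,10,11]

0: ✓ CMP  NZCV=1010
1: · SUBCC
2: ✓ MOVHI  r1←0xda
3: ✓ MOVLT  r1←0x76
4: ✓ CMP  NZCV=1001
5: · SUBLE
6: · MOVCS
7: ✓ MOVVS  r2←0xa5
8: ✓ CMP  NZCV=0011
9: ✓ MOVCS  r3←0x50
10: ✓ MOVHI  r1←0x29
11: ✓ MOVHI  r2←0x80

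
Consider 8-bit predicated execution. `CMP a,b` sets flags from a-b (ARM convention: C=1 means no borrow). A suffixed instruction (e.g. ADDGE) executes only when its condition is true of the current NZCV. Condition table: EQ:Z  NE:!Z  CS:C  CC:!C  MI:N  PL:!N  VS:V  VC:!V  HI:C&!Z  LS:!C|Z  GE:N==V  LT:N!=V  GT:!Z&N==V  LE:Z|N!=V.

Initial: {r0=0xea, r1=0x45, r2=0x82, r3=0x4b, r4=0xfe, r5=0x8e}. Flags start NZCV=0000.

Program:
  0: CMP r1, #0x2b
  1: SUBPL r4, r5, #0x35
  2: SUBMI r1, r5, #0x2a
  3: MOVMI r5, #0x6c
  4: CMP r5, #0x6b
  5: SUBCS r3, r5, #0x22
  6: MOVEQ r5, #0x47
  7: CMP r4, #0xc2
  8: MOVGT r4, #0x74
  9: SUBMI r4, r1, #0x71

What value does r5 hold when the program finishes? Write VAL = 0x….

[0] flags=0010 → (cmp)
[1] flags=0010 PL?T → r4=0x59
[2] flags=0010 MI?F → skip
[3] flags=0010 MI?F → skip
[4] flags=0011 → (cmp)
[5] flags=0011 CS?T → r3=0x6c
[6] flags=0011 EQ?F → skip
[7] flags=1001 → (cmp)
[8] flags=1001 GT?T → r4=0x74
[9] flags=1001 MI?T → r4=0xd4

VAL = 0x8e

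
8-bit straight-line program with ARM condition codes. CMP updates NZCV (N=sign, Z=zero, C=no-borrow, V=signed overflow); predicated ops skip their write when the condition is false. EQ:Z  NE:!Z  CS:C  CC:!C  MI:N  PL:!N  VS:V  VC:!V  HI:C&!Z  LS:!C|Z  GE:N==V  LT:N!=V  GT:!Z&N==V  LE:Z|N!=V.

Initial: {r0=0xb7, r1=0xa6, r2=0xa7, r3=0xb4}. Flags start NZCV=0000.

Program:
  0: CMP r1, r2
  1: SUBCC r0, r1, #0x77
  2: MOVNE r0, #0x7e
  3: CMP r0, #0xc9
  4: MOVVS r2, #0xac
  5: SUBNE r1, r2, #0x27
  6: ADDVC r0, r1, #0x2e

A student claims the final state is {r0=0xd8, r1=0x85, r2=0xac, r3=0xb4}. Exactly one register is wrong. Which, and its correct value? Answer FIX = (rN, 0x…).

FIX = (r0, 0x7e)

[0] flags=1000 → (cmp)
[1] flags=1000 CC?T → r0=0x2f
[2] flags=1000 NE?T → r0=0x7e
[3] flags=1001 → (cmp)
[4] flags=1001 VS?T → r2=0xac
[5] flags=1001 NE?T → r1=0x85
[6] flags=1001 VC?F → skip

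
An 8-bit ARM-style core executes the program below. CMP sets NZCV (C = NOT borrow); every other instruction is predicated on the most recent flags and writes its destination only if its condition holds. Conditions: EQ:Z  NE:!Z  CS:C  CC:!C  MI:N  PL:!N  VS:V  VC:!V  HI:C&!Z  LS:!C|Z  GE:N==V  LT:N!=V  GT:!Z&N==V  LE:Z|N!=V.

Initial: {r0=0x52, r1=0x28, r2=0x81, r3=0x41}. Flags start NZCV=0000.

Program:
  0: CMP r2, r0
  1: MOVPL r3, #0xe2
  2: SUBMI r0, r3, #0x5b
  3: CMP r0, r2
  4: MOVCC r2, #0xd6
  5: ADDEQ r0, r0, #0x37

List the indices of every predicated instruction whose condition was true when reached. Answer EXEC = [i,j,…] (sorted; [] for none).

EXEC = [1,4]

0: ✓ CMP  NZCV=0011
1: ✓ MOVPL  r3←0xe2
2: · SUBMI
3: ✓ CMP  NZCV=1001
4: ✓ MOVCC  r2←0xd6
5: · ADDEQ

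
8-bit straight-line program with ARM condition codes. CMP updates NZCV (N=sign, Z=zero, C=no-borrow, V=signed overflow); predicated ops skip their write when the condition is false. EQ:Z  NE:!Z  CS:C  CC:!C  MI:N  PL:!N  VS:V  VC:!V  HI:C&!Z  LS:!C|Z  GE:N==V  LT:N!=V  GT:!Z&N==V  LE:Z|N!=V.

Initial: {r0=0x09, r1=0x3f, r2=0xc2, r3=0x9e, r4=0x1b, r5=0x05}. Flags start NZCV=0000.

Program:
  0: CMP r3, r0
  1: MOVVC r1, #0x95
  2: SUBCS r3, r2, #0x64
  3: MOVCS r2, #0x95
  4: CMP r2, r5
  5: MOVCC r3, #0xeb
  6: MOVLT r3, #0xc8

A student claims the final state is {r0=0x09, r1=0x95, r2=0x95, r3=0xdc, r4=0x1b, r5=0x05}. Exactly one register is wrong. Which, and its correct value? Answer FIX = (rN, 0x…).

0: ✓ CMP  NZCV=1010
1: ✓ MOVVC  r1←0x95
2: ✓ SUBCS  r3←0x5e
3: ✓ MOVCS  r2←0x95
4: ✓ CMP  NZCV=1010
5: · MOVCC
6: ✓ MOVLT  r3←0xc8

FIX = (r3, 0xc8)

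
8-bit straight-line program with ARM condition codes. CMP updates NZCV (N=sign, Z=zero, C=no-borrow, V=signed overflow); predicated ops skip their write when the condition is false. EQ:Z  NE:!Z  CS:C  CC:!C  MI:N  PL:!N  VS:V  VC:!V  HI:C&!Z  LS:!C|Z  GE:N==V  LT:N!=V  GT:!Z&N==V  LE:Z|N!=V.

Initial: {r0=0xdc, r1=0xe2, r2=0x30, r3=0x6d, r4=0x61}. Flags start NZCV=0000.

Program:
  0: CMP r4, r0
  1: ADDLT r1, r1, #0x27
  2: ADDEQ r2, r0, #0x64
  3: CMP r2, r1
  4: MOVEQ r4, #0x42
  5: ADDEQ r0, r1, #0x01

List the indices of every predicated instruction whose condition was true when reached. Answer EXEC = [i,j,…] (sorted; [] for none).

EXEC = []

0: ✓ CMP  NZCV=1001
1: · ADDLT
2: · ADDEQ
3: ✓ CMP  NZCV=0000
4: · MOVEQ
5: · ADDEQ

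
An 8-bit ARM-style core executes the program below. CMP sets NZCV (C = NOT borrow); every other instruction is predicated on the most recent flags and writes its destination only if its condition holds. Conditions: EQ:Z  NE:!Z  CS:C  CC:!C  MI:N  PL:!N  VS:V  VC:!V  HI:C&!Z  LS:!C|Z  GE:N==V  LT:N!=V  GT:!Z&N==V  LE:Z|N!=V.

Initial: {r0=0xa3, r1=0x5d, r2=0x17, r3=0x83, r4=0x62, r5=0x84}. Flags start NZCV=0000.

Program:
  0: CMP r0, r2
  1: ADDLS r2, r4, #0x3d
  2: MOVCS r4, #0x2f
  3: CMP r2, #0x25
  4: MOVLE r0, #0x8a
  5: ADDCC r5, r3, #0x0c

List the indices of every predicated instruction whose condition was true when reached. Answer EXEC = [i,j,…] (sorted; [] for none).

0: ✓ CMP  NZCV=1010
1: · ADDLS
2: ✓ MOVCS  r4←0x2f
3: ✓ CMP  NZCV=1000
4: ✓ MOVLE  r0←0x8a
5: ✓ ADDCC  r5←0x8f

EXEC = [2,4,5]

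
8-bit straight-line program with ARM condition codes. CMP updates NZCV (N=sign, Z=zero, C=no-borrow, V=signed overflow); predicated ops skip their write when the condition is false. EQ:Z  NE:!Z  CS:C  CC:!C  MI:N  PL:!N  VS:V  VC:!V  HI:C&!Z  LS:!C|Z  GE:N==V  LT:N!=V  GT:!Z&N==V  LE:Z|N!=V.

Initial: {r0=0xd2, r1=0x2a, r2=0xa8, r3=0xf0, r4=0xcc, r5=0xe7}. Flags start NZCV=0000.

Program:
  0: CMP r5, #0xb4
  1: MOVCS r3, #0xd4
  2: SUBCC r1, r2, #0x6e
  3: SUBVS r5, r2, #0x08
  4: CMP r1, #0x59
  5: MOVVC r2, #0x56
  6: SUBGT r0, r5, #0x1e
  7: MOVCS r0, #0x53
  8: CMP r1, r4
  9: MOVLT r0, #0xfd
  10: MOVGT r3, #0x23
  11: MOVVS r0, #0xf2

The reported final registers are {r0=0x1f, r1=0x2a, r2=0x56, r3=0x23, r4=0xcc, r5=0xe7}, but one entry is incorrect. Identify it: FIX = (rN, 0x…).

FIX = (r0, 0xd2)

0: ✓ CMP  NZCV=0010
1: ✓ MOVCS  r3←0xd4
2: · SUBCC
3: · SUBVS
4: ✓ CMP  NZCV=1000
5: ✓ MOVVC  r2←0x56
6: · SUBGT
7: · MOVCS
8: ✓ CMP  NZCV=0000
9: · MOVLT
10: ✓ MOVGT  r3←0x23
11: · MOVVS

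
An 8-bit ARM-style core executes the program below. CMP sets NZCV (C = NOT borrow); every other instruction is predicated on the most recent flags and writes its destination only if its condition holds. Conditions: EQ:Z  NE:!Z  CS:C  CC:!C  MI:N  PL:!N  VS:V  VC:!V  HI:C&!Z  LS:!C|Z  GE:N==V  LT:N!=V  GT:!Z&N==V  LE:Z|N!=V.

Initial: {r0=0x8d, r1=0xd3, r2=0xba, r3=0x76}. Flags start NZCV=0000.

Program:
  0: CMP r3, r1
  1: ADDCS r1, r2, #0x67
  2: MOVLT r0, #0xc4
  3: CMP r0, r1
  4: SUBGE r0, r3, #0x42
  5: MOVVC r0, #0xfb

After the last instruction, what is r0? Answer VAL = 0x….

[0] flags=1001 → (cmp)
[1] flags=1001 CS?F → skip
[2] flags=1001 LT?F → skip
[3] flags=1000 → (cmp)
[4] flags=1000 GE?F → skip
[5] flags=1000 VC?T → r0=0xfb

VAL = 0xfb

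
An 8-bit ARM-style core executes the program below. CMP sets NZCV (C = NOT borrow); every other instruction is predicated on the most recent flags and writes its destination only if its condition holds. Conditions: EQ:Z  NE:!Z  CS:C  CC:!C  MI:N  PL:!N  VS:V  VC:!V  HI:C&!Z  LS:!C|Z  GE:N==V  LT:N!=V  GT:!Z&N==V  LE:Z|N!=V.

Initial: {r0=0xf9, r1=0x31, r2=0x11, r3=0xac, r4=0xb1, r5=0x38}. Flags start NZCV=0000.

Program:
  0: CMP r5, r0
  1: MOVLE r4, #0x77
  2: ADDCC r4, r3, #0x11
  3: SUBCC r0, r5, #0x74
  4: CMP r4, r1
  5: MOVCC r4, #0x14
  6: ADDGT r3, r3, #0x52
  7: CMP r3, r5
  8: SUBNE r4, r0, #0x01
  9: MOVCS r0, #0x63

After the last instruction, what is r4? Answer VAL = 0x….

VAL = 0xc3

[0] flags=0000 → (cmp)
[1] flags=0000 LE?F → skip
[2] flags=0000 CC?T → r4=0xbd
[3] flags=0000 CC?T → r0=0xc4
[4] flags=1010 → (cmp)
[5] flags=1010 CC?F → skip
[6] flags=1010 GT?F → skip
[7] flags=0011 → (cmp)
[8] flags=0011 NE?T → r4=0xc3
[9] flags=0011 CS?T → r0=0x63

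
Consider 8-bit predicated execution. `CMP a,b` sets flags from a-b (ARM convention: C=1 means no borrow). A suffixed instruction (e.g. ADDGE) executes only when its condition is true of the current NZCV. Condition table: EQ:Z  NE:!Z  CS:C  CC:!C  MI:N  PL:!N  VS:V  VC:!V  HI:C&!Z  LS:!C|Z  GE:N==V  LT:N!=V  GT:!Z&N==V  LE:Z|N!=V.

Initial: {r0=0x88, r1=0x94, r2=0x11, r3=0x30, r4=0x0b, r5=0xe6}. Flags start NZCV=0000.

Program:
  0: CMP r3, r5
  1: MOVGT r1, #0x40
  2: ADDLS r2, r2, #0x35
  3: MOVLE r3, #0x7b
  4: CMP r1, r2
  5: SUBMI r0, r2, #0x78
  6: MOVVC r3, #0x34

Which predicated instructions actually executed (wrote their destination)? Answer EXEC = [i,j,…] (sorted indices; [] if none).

EXEC = [1,2,5,6]

0: ✓ CMP  NZCV=0000
1: ✓ MOVGT  r1←0x40
2: ✓ ADDLS  r2←0x46
3: · MOVLE
4: ✓ CMP  NZCV=1000
5: ✓ SUBMI  r0←0xce
6: ✓ MOVVC  r3←0x34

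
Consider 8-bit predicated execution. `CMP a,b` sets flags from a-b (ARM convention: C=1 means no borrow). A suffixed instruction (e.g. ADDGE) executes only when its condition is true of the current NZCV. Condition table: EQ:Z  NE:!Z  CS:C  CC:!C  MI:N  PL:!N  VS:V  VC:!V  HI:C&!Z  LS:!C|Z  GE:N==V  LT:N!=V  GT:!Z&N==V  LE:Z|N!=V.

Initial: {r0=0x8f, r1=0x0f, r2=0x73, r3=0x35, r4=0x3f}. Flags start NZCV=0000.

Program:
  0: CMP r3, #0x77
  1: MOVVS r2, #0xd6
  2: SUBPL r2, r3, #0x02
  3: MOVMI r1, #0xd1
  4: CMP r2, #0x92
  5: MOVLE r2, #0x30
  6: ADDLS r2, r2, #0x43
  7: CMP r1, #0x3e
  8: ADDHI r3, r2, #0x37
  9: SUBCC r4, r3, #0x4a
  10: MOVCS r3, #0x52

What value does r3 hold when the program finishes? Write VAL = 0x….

VAL = 0x52

0: ✓ CMP  NZCV=1000
1: · MOVVS
2: · SUBPL
3: ✓ MOVMI  r1←0xd1
4: ✓ CMP  NZCV=1001
5: · MOVLE
6: ✓ ADDLS  r2←0xb6
7: ✓ CMP  NZCV=1010
8: ✓ ADDHI  r3←0xed
9: · SUBCC
10: ✓ MOVCS  r3←0x52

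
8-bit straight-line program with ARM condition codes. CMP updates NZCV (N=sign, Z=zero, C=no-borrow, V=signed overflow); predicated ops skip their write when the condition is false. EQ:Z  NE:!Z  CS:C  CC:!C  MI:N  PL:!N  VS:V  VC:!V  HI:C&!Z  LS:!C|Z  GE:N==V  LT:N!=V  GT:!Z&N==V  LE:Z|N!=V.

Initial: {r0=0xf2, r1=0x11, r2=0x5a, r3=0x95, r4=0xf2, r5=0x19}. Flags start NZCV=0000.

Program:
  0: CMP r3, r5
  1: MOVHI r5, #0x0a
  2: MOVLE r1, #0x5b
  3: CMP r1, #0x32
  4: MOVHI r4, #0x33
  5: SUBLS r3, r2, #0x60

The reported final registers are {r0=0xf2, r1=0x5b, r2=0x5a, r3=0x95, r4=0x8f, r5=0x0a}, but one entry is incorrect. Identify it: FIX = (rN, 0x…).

FIX = (r4, 0x33)

0: ✓ CMP  NZCV=0011
1: ✓ MOVHI  r5←0x0a
2: ✓ MOVLE  r1←0x5b
3: ✓ CMP  NZCV=0010
4: ✓ MOVHI  r4←0x33
5: · SUBLS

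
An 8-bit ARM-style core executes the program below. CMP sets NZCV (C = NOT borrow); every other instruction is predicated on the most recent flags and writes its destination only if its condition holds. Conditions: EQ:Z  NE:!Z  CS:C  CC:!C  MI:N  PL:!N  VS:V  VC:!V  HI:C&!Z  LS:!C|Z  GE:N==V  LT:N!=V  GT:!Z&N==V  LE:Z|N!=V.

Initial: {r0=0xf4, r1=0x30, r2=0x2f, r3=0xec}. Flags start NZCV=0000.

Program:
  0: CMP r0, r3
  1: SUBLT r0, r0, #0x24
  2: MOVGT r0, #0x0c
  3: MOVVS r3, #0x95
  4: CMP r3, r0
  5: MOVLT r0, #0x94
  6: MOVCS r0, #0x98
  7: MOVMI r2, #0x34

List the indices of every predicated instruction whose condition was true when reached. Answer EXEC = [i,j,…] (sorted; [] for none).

[0] flags=0010 → (cmp)
[1] flags=0010 LT?F → skip
[2] flags=0010 GT?T → r0=0x0c
[3] flags=0010 VS?F → skip
[4] flags=1010 → (cmp)
[5] flags=1010 LT?T → r0=0x94
[6] flags=1010 CS?T → r0=0x98
[7] flags=1010 MI?T → r2=0x34

EXEC = [2,5,6,7]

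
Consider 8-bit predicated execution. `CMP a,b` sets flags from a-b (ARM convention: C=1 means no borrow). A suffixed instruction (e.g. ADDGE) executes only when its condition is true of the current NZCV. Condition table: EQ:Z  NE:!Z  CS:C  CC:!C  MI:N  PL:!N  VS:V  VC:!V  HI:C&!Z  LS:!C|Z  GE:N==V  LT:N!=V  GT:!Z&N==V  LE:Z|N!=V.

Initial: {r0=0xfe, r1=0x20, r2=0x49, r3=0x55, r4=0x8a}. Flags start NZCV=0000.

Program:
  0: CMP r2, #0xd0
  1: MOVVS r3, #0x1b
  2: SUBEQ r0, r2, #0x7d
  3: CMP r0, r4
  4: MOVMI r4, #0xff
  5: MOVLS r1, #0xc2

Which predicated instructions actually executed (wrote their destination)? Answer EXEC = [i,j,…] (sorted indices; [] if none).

EXEC = []

[0] flags=0000 → (cmp)
[1] flags=0000 VS?F → skip
[2] flags=0000 EQ?F → skip
[3] flags=0010 → (cmp)
[4] flags=0010 MI?F → skip
[5] flags=0010 LS?F → skip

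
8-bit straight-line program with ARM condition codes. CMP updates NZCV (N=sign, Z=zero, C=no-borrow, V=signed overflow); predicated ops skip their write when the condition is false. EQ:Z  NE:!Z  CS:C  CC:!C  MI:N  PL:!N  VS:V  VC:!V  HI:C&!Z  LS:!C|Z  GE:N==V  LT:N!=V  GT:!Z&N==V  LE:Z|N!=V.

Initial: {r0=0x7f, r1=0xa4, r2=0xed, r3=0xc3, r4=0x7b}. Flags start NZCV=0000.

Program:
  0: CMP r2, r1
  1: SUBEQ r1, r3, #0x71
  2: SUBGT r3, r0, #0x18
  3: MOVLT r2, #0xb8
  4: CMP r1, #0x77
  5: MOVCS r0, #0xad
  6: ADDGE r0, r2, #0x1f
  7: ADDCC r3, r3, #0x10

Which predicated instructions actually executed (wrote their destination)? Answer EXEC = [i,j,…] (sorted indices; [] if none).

EXEC = [2,5]

0: ✓ CMP  NZCV=0010
1: · SUBEQ
2: ✓ SUBGT  r3←0x67
3: · MOVLT
4: ✓ CMP  NZCV=0011
5: ✓ MOVCS  r0←0xad
6: · ADDGE
7: · ADDCC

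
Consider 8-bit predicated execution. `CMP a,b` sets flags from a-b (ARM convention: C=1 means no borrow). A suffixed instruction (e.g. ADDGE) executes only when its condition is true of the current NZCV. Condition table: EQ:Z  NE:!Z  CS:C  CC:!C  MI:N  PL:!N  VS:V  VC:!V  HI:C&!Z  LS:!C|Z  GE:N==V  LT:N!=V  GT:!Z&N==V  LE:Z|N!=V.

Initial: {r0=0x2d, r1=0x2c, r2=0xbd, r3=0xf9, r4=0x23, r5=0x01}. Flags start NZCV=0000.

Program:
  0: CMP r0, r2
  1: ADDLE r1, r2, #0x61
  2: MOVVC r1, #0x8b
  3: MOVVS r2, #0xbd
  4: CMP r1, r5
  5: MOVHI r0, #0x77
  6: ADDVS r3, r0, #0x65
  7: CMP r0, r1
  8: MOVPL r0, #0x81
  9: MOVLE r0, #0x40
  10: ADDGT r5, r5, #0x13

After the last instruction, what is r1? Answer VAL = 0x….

0: ✓ CMP  NZCV=0000
1: · ADDLE
2: ✓ MOVVC  r1←0x8b
3: · MOVVS
4: ✓ CMP  NZCV=1010
5: ✓ MOVHI  r0←0x77
6: · ADDVS
7: ✓ CMP  NZCV=1001
8: · MOVPL
9: · MOVLE
10: ✓ ADDGT  r5←0x14

VAL = 0x8b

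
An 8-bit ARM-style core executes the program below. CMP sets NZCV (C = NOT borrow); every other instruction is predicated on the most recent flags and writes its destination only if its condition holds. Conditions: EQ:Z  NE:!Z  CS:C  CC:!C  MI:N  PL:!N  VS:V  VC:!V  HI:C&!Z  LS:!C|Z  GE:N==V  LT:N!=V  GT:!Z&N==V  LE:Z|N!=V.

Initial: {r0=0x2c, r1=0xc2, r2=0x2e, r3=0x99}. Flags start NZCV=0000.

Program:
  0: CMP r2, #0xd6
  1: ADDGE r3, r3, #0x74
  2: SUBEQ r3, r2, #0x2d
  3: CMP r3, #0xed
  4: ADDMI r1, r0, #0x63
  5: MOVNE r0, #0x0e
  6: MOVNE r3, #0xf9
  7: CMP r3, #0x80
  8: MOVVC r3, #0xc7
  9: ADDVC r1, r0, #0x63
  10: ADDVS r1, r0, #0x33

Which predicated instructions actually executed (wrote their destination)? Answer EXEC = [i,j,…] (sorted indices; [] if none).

EXEC = [1,5,6,8,9]

[0] flags=0000 → (cmp)
[1] flags=0000 GE?T → r3=0x0d
[2] flags=0000 EQ?F → skip
[3] flags=0000 → (cmp)
[4] flags=0000 MI?F → skip
[5] flags=0000 NE?T → r0=0x0e
[6] flags=0000 NE?T → r3=0xf9
[7] flags=0010 → (cmp)
[8] flags=0010 VC?T → r3=0xc7
[9] flags=0010 VC?T → r1=0x71
[10] flags=0010 VS?F → skip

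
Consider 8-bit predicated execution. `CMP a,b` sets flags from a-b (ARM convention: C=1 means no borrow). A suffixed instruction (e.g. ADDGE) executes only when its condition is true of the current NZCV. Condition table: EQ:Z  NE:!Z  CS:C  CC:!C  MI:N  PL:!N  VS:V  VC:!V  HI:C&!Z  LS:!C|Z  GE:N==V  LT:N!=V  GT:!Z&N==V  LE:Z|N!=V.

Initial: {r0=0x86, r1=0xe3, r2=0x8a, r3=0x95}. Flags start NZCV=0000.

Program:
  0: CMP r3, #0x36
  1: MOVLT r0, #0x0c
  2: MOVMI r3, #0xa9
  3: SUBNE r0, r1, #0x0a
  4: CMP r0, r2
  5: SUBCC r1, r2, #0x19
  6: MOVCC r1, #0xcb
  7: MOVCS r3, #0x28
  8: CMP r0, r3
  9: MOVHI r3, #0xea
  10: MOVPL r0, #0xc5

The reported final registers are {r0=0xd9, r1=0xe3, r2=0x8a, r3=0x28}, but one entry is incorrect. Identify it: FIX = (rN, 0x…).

0: ✓ CMP  NZCV=0011
1: ✓ MOVLT  r0←0x0c
2: · MOVMI
3: ✓ SUBNE  r0←0xd9
4: ✓ CMP  NZCV=0010
5: · SUBCC
6: · MOVCC
7: ✓ MOVCS  r3←0x28
8: ✓ CMP  NZCV=1010
9: ✓ MOVHI  r3←0xea
10: · MOVPL

FIX = (r3, 0xea)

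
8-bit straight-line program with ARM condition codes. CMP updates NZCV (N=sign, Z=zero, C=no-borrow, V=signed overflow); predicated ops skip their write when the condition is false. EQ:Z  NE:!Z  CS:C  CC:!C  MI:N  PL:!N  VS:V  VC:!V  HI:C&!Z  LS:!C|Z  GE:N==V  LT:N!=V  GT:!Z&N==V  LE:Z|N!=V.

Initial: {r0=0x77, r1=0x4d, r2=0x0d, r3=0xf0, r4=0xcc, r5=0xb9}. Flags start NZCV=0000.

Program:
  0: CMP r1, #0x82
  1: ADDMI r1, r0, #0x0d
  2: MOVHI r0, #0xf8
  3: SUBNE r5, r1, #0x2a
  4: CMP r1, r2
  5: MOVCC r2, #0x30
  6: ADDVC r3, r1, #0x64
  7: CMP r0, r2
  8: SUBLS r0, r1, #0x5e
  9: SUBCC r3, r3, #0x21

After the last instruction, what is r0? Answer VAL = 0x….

VAL = 0x77

0: ✓ CMP  NZCV=1001
1: ✓ ADDMI  r1←0x84
2: · MOVHI
3: ✓ SUBNE  r5←0x5a
4: ✓ CMP  NZCV=0011
5: · MOVCC
6: · ADDVC
7: ✓ CMP  NZCV=0010
8: · SUBLS
9: · SUBCC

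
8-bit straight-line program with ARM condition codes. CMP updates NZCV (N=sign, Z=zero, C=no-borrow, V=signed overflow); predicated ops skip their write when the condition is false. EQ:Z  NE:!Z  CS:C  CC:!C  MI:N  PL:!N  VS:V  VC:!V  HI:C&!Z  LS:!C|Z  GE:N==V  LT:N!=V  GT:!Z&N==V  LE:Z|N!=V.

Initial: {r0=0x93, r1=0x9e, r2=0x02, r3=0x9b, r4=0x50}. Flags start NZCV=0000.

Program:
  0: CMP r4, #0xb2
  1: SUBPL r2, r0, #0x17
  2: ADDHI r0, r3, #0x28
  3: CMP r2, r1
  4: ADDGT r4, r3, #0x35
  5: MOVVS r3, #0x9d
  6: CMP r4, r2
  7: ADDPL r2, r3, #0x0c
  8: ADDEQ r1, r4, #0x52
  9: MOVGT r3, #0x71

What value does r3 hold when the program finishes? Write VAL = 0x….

VAL = 0x9b

[0] flags=1001 → (cmp)
[1] flags=1001 PL?F → skip
[2] flags=1001 HI?F → skip
[3] flags=0000 → (cmp)
[4] flags=0000 GT?T → r4=0xd0
[5] flags=0000 VS?F → skip
[6] flags=1010 → (cmp)
[7] flags=1010 PL?F → skip
[8] flags=1010 EQ?F → skip
[9] flags=1010 GT?F → skip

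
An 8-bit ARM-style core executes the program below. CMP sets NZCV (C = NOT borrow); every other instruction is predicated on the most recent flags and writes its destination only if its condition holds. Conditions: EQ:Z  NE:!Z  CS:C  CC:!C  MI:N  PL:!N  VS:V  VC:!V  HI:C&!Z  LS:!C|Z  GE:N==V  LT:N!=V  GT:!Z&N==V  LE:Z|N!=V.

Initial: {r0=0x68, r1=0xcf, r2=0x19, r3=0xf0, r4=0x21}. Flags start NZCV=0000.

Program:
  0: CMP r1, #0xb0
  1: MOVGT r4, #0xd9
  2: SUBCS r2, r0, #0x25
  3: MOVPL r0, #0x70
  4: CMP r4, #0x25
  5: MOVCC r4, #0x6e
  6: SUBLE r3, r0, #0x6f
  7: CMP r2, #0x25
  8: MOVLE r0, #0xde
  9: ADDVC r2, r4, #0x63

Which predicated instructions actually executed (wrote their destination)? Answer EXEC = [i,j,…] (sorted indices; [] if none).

[0] flags=0010 → (cmp)
[1] flags=0010 GT?T → r4=0xd9
[2] flags=0010 CS?T → r2=0x43
[3] flags=0010 PL?T → r0=0x70
[4] flags=1010 → (cmp)
[5] flags=1010 CC?F → skip
[6] flags=1010 LE?T → r3=0x01
[7] flags=0010 → (cmp)
[8] flags=0010 LE?F → skip
[9] flags=0010 VC?T → r2=0x3c

EXEC = [1,2,3,6,9]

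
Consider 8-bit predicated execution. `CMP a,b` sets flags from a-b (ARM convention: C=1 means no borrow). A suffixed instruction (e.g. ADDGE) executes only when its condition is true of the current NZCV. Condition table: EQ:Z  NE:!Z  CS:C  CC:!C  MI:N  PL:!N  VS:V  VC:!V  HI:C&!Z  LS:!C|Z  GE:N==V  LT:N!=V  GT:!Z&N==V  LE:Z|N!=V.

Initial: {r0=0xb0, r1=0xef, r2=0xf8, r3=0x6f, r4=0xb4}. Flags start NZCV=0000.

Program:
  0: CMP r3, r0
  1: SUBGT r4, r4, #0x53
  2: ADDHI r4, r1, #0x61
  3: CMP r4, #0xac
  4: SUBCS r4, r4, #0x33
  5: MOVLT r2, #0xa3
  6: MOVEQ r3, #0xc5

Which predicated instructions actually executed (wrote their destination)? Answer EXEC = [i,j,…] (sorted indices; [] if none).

0: ✓ CMP  NZCV=1001
1: ✓ SUBGT  r4←0x61
2: · ADDHI
3: ✓ CMP  NZCV=1001
4: · SUBCS
5: · MOVLT
6: · MOVEQ

EXEC = [1]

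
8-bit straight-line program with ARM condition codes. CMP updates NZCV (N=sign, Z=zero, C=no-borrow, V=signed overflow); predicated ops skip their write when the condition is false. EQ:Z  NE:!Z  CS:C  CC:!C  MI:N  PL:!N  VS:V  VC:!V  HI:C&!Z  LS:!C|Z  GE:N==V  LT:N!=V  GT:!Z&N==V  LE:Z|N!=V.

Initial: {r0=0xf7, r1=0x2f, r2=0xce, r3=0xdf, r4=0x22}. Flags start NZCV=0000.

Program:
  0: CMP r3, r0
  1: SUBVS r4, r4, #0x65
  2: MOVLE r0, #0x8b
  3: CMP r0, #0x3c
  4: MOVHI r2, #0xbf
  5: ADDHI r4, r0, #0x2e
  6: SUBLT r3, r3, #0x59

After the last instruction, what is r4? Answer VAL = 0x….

0: ✓ CMP  NZCV=1000
1: · SUBVS
2: ✓ MOVLE  r0←0x8b
3: ✓ CMP  NZCV=0011
4: ✓ MOVHI  r2←0xbf
5: ✓ ADDHI  r4←0xb9
6: ✓ SUBLT  r3←0x86

VAL = 0xb9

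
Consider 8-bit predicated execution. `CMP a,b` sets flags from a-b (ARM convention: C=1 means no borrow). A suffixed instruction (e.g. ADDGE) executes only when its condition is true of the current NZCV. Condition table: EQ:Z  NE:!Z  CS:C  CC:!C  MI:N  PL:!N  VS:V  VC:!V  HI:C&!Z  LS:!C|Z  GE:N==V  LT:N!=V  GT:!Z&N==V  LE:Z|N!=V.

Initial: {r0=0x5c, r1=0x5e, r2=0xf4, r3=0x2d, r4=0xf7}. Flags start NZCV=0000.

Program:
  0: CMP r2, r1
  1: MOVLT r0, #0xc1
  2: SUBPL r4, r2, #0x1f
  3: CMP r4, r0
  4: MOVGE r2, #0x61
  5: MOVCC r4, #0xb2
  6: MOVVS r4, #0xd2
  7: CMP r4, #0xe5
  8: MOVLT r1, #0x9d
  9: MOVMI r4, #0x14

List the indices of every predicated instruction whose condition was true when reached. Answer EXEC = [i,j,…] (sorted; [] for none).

[0] flags=1010 → (cmp)
[1] flags=1010 LT?T → r0=0xc1
[2] flags=1010 PL?F → skip
[3] flags=0010 → (cmp)
[4] flags=0010 GE?T → r2=0x61
[5] flags=0010 CC?F → skip
[6] flags=0010 VS?F → skip
[7] flags=0010 → (cmp)
[8] flags=0010 LT?F → skip
[9] flags=0010 MI?F → skip

EXEC = [1,4]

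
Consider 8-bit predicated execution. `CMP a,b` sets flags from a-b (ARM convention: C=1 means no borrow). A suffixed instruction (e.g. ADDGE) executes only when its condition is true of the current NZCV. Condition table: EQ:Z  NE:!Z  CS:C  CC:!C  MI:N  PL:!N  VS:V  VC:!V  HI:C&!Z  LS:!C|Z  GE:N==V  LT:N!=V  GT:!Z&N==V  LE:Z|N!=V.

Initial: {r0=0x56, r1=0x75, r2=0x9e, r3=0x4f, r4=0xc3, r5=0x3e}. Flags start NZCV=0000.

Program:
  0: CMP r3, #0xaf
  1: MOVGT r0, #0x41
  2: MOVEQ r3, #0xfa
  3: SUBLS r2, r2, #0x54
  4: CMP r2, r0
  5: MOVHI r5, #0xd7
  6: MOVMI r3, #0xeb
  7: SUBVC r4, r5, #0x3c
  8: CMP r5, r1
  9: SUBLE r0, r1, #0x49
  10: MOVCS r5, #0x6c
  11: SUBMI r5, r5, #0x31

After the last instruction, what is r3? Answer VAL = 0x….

VAL = 0x4f

0: ✓ CMP  NZCV=1001
1: ✓ MOVGT  r0←0x41
2: · MOVEQ
3: ✓ SUBLS  r2←0x4a
4: ✓ CMP  NZCV=0010
5: ✓ MOVHI  r5←0xd7
6: · MOVMI
7: ✓ SUBVC  r4←0x9b
8: ✓ CMP  NZCV=0011
9: ✓ SUBLE  r0←0x2c
10: ✓ MOVCS  r5←0x6c
11: · SUBMI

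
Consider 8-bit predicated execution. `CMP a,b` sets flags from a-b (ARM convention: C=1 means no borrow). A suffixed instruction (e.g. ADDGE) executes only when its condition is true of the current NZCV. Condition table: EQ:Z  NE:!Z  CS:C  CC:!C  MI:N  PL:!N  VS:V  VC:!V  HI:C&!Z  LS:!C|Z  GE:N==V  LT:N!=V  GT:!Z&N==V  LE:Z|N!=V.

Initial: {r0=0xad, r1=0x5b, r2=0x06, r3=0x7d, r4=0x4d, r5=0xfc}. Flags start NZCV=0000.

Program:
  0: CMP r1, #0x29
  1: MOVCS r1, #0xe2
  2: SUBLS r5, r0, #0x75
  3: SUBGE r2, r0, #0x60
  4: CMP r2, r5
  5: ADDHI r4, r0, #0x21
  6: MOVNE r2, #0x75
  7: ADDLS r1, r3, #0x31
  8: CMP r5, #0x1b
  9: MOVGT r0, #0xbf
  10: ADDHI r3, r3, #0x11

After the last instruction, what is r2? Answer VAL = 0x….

[0] flags=0010 → (cmp)
[1] flags=0010 CS?T → r1=0xe2
[2] flags=0010 LS?F → skip
[3] flags=0010 GE?T → r2=0x4d
[4] flags=0000 → (cmp)
[5] flags=0000 HI?F → skip
[6] flags=0000 NE?T → r2=0x75
[7] flags=0000 LS?T → r1=0xae
[8] flags=1010 → (cmp)
[9] flags=1010 GT?F → skip
[10] flags=1010 HI?T → r3=0x8e

VAL = 0x75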